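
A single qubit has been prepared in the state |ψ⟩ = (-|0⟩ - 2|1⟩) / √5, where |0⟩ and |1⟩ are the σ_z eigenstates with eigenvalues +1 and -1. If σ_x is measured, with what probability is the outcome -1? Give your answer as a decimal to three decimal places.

0.100

|-x⟩ = (|0⟩ - |1⟩)/√2, so ⟨-x|ψ⟩ = (1) / (√2·√5).
P = |1|² / 10 = 1/10.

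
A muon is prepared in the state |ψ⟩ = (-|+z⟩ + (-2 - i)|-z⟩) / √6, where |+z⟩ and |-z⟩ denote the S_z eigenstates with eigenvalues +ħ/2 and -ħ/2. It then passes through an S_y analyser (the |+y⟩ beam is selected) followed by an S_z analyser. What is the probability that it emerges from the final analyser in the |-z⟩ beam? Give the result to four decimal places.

0.3333

First analyser (S_y): P(|+y⟩) = |⟨+y|ψ⟩|² = 8/12.
After stage 1 the state is |+y⟩; P(|-z⟩) = |⟨-z|+y⟩|² = 1/2.
Joint probability = 8/12 × 1/2 = 0.3333.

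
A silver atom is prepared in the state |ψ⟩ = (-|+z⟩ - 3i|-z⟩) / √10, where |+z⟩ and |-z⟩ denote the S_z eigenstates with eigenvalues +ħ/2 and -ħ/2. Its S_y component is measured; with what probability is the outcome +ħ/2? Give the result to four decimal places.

0.8000

|+y⟩ = (|+z⟩ + i|-z⟩)/√2, so ⟨+y|ψ⟩ = (-4) / (√2·√10).
P = |-4|² / 20 = 16/20.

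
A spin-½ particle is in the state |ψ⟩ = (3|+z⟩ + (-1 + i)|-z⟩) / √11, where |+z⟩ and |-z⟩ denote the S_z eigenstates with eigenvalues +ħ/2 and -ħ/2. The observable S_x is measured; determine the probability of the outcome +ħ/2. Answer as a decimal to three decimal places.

|+x⟩ = (|+z⟩ + |-z⟩)/√2, so ⟨+x|ψ⟩ = (2 + i) / (√2·√11).
P = |2 + i|² / 22 = 5/22.

0.227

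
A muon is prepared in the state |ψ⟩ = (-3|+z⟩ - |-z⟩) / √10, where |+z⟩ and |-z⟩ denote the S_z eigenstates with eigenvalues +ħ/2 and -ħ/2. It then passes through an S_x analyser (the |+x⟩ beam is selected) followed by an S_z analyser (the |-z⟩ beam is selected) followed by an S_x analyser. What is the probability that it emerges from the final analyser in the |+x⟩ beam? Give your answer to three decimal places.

First analyser (S_x): P(|+x⟩) = |⟨+x|ψ⟩|² = 16/20.
After stage 1 the state is |+x⟩; P(|-z⟩) = |⟨-z|+x⟩|² = 1/2.
After stage 2 the state is |-z⟩; P(|+x⟩) = |⟨+x|-z⟩|² = 1/2.
Joint probability = 16/20 × 1/2 × 1/2 = 0.200.

0.200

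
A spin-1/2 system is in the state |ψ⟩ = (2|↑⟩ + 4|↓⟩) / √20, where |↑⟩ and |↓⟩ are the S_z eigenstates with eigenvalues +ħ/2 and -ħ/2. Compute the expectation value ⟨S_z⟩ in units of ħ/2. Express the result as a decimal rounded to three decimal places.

-0.600

⟨σ_z⟩ = |a|² - |b|² divided by |a|²+|b|², with a, b the |↑⟩, |↓⟩ amplitudes.
= (4 - 16)/20 = -12/20.
⟨S_z⟩ = (ħ/2)·⟨σ_z⟩.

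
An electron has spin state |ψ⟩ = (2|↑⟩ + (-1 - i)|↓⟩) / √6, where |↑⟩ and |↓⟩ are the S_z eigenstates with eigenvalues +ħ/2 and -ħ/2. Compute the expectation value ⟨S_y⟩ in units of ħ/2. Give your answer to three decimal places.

⟨σ_y⟩ = 2 Im(a* b)/(|a|²+|b|²) with a = 2, b = (-1 - i).
a* b = (-2 - 2i), so ⟨σ_y⟩ = -4/6.
⟨S_y⟩ = (ħ/2)·⟨σ_y⟩.

-0.667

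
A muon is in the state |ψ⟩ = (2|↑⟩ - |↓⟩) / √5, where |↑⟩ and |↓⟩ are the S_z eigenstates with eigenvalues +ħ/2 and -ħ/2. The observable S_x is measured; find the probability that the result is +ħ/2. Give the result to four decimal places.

|+x⟩ = (|↑⟩ + |↓⟩)/√2, so ⟨+x|ψ⟩ = (1) / (√2·√5).
P = |1|² / 10 = 1/10.

0.1000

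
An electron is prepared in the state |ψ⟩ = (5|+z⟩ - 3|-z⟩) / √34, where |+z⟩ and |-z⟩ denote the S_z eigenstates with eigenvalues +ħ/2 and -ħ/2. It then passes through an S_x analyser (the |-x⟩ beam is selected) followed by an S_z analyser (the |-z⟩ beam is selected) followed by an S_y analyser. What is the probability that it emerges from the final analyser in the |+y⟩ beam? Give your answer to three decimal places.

0.235

First analyser (S_x): P(|-x⟩) = |⟨-x|ψ⟩|² = 64/68.
After stage 1 the state is |-x⟩; P(|-z⟩) = |⟨-z|-x⟩|² = 1/2.
After stage 2 the state is |-z⟩; P(|+y⟩) = |⟨+y|-z⟩|² = 1/2.
Joint probability = 64/68 × 1/2 × 1/2 = 0.235.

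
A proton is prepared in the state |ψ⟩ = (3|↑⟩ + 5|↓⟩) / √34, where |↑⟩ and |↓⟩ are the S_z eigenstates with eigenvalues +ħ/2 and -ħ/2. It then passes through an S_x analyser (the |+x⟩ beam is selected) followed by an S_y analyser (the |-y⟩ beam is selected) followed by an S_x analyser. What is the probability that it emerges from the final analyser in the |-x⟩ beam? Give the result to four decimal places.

First analyser (S_x): P(|+x⟩) = |⟨+x|ψ⟩|² = 64/68.
After stage 1 the state is |+x⟩; P(|-y⟩) = |⟨-y|+x⟩|² = 1/2.
After stage 2 the state is |-y⟩; P(|-x⟩) = |⟨-x|-y⟩|² = 1/2.
Joint probability = 64/68 × 1/2 × 1/2 = 0.2353.

0.2353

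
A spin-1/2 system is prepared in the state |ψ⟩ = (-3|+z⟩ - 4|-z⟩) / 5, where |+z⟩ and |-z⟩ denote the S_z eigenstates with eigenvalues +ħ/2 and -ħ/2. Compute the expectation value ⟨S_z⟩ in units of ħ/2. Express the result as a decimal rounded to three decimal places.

⟨σ_z⟩ = |a|² - |b|² divided by |a|²+|b|², with a, b the |+z⟩, |-z⟩ amplitudes.
= (9 - 16)/25 = -7/25.
⟨S_z⟩ = (ħ/2)·⟨σ_z⟩.

-0.280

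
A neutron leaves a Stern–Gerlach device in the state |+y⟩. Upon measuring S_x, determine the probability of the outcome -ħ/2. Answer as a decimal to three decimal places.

In the S_z basis, |+y⟩ = (|+z⟩ + i|-z⟩)/√2 and |-x⟩ = (|+z⟩ - |-z⟩)/√2.
|⟨-x|+y⟩|² = 1/2.

0.500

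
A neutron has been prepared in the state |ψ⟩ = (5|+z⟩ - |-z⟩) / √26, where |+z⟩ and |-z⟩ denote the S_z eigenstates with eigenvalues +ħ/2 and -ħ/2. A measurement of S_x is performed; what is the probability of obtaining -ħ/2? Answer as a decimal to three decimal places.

|-x⟩ = (|+z⟩ - |-z⟩)/√2, so ⟨-x|ψ⟩ = (6) / (√2·√26).
P = |6|² / 52 = 36/52.

0.692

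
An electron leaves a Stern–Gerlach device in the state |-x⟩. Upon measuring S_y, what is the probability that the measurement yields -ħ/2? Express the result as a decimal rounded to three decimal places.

0.500

In the S_z basis, |-x⟩ = (|↑⟩ - |↓⟩)/√2 and |-y⟩ = (|↑⟩ - i|↓⟩)/√2.
|⟨-y|-x⟩|² = 1/2.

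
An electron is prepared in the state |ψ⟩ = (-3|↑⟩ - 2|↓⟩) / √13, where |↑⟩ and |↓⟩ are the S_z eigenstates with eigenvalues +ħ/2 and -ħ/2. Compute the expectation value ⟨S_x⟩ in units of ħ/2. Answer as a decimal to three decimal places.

⟨σ_x⟩ = 2 Re(a* b)/(|a|²+|b|²) with a = -3, b = -2.
a* b = 6, so ⟨σ_x⟩ = 12/13.
⟨S_x⟩ = (ħ/2)·⟨σ_x⟩.

0.923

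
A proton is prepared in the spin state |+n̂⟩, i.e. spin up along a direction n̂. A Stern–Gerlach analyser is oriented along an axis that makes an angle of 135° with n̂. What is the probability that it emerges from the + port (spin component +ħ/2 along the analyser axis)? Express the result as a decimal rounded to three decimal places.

0.146

For spin-½, the probability of finding spin-up along an axis at angle θ to the initial spin direction is cos²(θ/2); spin-down is sin²(θ/2).
θ = 135°, so P = cos²(67.5°) ≈ 0.146.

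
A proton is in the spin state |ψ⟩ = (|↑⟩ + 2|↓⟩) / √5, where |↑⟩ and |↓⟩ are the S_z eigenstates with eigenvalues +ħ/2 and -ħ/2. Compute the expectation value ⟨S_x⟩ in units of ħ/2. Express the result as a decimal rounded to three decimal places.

0.800

⟨σ_x⟩ = 2 Re(a* b)/(|a|²+|b|²) with a = 1, b = 2.
a* b = 2, so ⟨σ_x⟩ = 4/5.
⟨S_x⟩ = (ħ/2)·⟨σ_x⟩.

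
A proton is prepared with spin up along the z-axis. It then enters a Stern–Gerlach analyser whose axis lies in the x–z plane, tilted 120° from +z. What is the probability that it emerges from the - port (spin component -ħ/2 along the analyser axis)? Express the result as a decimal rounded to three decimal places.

For spin-½, the probability of finding spin-up along an axis at angle θ to the initial spin direction is cos²(θ/2); spin-down is sin²(θ/2).
θ = 120°, so P = sin²(60°) ≈ 0.750.

0.750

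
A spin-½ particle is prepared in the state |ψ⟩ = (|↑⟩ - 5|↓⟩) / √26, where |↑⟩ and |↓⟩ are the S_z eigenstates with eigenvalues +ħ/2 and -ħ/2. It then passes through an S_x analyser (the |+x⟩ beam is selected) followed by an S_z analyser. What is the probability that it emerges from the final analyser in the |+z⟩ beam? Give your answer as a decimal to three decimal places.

First analyser (S_x): P(|+x⟩) = |⟨+x|ψ⟩|² = 16/52.
After stage 1 the state is |+x⟩; P(|+z⟩) = |⟨+z|+x⟩|² = 1/2.
Joint probability = 16/52 × 1/2 = 0.154.

0.154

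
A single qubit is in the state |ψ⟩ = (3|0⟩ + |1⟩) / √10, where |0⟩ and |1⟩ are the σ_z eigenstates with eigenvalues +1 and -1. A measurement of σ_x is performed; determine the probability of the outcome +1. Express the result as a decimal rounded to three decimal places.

|+x⟩ = (|0⟩ + |1⟩)/√2, so ⟨+x|ψ⟩ = (4) / (√2·√10).
P = |4|² / 20 = 16/20.

0.800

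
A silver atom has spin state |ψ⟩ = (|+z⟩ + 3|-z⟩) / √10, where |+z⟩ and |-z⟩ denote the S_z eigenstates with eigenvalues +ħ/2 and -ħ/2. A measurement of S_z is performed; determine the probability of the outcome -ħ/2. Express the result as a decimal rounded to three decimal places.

0.900

The -ħ/2 outcome corresponds to |-z⟩. Its amplitude in |ψ⟩ is 3/√10.
P = |3|² / 10 = 9/10.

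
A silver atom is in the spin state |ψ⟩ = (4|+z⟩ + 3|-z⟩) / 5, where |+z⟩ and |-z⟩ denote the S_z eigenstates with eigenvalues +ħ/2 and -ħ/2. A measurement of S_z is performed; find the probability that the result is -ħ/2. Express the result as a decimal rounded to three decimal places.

The -ħ/2 outcome corresponds to |-z⟩. Its amplitude in |ψ⟩ is 3/5.
P = |3|² / 25 = 9/25.

0.360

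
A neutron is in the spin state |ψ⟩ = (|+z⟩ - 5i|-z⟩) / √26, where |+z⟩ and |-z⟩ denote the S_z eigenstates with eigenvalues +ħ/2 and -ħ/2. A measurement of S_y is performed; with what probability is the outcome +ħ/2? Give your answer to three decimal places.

|+y⟩ = (|+z⟩ + i|-z⟩)/√2, so ⟨+y|ψ⟩ = (-4) / (√2·√26).
P = |-4|² / 52 = 16/52.

0.308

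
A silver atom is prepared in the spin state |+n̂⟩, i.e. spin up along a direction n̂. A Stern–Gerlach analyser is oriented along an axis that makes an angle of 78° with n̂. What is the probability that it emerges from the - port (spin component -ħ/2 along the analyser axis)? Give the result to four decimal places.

For spin-½, the probability of finding spin-up along an axis at angle θ to the initial spin direction is cos²(θ/2); spin-down is sin²(θ/2).
θ = 78°, so P = sin²(39°) ≈ 0.3960.

0.3960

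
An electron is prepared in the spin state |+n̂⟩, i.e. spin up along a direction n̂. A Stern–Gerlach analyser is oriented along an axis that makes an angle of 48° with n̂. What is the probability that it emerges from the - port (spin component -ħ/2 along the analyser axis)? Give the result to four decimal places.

0.1654

For spin-½, the probability of finding spin-up along an axis at angle θ to the initial spin direction is cos²(θ/2); spin-down is sin²(θ/2).
θ = 48°, so P = sin²(24°) ≈ 0.1654.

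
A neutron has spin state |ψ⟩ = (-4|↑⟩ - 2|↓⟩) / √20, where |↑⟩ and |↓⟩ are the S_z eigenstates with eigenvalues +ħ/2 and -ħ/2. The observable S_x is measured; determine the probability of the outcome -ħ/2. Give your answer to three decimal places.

0.100

|-x⟩ = (|↑⟩ - |↓⟩)/√2, so ⟨-x|ψ⟩ = (-2) / (√2·√20).
P = |-2|² / 40 = 4/40.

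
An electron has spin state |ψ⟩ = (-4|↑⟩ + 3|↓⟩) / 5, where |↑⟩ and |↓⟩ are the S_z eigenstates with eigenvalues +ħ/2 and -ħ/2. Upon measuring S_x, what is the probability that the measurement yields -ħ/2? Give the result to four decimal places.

0.9800

|-x⟩ = (|↑⟩ - |↓⟩)/√2, so ⟨-x|ψ⟩ = (-7) / (√2·5).
P = |-7|² / 50 = 49/50.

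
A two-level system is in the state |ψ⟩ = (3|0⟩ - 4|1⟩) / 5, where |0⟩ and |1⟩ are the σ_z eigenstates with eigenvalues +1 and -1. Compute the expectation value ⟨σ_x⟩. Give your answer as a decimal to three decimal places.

⟨σ_x⟩ = 2 Re(a* b)/(|a|²+|b|²) with a = 3, b = -4.
a* b = -12, so ⟨σ_x⟩ = -24/25.

-0.960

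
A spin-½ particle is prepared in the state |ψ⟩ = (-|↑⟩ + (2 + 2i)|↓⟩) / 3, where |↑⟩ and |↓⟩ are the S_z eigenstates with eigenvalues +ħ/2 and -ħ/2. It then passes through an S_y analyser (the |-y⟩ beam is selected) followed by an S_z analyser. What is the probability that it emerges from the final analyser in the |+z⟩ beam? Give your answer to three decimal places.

First analyser (S_y): P(|-y⟩) = |⟨-y|ψ⟩|² = 13/18.
After stage 1 the state is |-y⟩; P(|+z⟩) = |⟨+z|-y⟩|² = 1/2.
Joint probability = 13/18 × 1/2 = 0.361.

0.361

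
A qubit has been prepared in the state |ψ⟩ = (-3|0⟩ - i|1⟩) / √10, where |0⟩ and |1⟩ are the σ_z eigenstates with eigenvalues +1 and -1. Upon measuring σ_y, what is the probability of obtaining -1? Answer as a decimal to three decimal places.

0.200

|-y⟩ = (|0⟩ - i|1⟩)/√2, so ⟨-y|ψ⟩ = (-2) / (√2·√10).
P = |-2|² / 20 = 4/20.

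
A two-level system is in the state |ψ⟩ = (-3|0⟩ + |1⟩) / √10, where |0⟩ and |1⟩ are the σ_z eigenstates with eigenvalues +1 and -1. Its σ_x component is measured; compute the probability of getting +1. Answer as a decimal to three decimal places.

|+x⟩ = (|0⟩ + |1⟩)/√2, so ⟨+x|ψ⟩ = (-2) / (√2·√10).
P = |-2|² / 20 = 4/20.

0.200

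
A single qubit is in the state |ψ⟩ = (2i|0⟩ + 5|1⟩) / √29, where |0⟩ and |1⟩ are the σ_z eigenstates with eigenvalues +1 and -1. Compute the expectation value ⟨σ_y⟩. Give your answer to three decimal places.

⟨σ_y⟩ = 2 Im(a* b)/(|a|²+|b|²) with a = 2i, b = 5.
a* b = -10i, so ⟨σ_y⟩ = -20/29.

-0.690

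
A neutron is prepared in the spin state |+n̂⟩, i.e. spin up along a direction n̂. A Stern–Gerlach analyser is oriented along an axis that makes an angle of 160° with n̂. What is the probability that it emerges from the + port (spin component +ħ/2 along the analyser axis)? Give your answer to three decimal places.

0.030

For spin-½, the probability of finding spin-up along an axis at angle θ to the initial spin direction is cos²(θ/2); spin-down is sin²(θ/2).
θ = 160°, so P = cos²(80°) ≈ 0.030.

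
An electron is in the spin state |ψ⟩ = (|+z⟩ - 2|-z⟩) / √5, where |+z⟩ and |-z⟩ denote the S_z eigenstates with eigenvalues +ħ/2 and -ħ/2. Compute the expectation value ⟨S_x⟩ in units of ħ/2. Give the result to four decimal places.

-0.8000

⟨σ_x⟩ = 2 Re(a* b)/(|a|²+|b|²) with a = 1, b = -2.
a* b = -2, so ⟨σ_x⟩ = -4/5.
⟨S_x⟩ = (ħ/2)·⟨σ_x⟩.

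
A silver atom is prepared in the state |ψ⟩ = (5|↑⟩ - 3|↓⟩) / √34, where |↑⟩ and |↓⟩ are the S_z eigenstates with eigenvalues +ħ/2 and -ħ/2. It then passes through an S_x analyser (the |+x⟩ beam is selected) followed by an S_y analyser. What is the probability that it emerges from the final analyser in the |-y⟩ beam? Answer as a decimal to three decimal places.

0.029

First analyser (S_x): P(|+x⟩) = |⟨+x|ψ⟩|² = 4/68.
After stage 1 the state is |+x⟩; P(|-y⟩) = |⟨-y|+x⟩|² = 1/2.
Joint probability = 4/68 × 1/2 = 0.029.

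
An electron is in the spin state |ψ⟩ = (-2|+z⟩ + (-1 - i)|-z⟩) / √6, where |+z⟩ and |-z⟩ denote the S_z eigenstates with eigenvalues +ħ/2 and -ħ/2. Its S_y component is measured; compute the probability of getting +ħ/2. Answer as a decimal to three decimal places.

0.833

|+y⟩ = (|+z⟩ + i|-z⟩)/√2, so ⟨+y|ψ⟩ = (-3 + i) / (√2·√6).
P = |-3 + i|² / 12 = 10/12.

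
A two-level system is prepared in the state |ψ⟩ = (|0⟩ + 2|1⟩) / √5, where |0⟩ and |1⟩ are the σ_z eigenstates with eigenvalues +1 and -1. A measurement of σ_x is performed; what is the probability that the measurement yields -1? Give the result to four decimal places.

0.1000

|-x⟩ = (|0⟩ - |1⟩)/√2, so ⟨-x|ψ⟩ = (-1) / (√2·√5).
P = |-1|² / 10 = 1/10.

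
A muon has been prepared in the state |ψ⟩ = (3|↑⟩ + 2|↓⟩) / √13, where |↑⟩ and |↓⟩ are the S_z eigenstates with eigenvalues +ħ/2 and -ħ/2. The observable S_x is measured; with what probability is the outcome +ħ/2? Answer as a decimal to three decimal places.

|+x⟩ = (|↑⟩ + |↓⟩)/√2, so ⟨+x|ψ⟩ = (5) / (√2·√13).
P = |5|² / 26 = 25/26.

0.962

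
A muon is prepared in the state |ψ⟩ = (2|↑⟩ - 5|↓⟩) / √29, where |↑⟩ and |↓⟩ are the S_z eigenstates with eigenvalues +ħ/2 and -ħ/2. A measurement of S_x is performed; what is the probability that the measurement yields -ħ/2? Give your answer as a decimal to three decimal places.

0.845

|-x⟩ = (|↑⟩ - |↓⟩)/√2, so ⟨-x|ψ⟩ = (7) / (√2·√29).
P = |7|² / 58 = 49/58.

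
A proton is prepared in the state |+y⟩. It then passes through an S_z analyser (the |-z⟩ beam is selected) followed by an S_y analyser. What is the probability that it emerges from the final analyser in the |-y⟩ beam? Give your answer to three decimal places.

First analyser (S_z): from |+y⟩, P(|-z⟩) = 1/2.
After stage 1 the state is |-z⟩; P(|-y⟩) = |⟨-y|-z⟩|² = 1/2.
Joint probability = 1/2 × 1/2 = 0.250.

0.250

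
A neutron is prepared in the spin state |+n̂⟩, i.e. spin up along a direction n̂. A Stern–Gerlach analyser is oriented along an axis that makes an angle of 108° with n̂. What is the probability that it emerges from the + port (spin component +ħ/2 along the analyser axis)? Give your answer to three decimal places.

For spin-½, the probability of finding spin-up along an axis at angle θ to the initial spin direction is cos²(θ/2); spin-down is sin²(θ/2).
θ = 108°, so P = cos²(54°) ≈ 0.345.

0.345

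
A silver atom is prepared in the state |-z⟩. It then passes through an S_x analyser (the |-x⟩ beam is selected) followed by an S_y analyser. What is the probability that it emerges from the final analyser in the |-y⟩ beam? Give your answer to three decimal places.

0.250

First analyser (S_x): from |-z⟩, P(|-x⟩) = 1/2.
After stage 1 the state is |-x⟩; P(|-y⟩) = |⟨-y|-x⟩|² = 1/2.
Joint probability = 1/2 × 1/2 = 0.250.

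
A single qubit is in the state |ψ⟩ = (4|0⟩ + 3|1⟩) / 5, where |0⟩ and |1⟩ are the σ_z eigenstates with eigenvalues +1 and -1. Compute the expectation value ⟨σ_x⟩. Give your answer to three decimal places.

⟨σ_x⟩ = 2 Re(a* b)/(|a|²+|b|²) with a = 4, b = 3.
a* b = 12, so ⟨σ_x⟩ = 24/25.

0.960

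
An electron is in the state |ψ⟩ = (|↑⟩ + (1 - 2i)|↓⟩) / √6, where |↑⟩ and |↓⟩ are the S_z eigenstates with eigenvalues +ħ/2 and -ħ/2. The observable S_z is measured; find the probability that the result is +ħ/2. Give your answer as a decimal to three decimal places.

0.167

The +ħ/2 outcome corresponds to |↑⟩. Its amplitude in |ψ⟩ is 1/√6.
P = |1|² / 6 = 1/6.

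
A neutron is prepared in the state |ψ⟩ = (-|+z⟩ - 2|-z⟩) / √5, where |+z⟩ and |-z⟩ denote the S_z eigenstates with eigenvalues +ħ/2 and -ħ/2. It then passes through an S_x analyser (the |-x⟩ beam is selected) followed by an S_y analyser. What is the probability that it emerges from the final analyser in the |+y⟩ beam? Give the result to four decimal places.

0.0500

First analyser (S_x): P(|-x⟩) = |⟨-x|ψ⟩|² = 1/10.
After stage 1 the state is |-x⟩; P(|+y⟩) = |⟨+y|-x⟩|² = 1/2.
Joint probability = 1/10 × 1/2 = 0.0500.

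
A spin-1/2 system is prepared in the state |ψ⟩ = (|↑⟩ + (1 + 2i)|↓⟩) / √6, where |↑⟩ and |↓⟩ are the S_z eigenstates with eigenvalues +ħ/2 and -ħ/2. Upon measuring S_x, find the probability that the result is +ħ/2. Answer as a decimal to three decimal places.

0.667

|+x⟩ = (|↑⟩ + |↓⟩)/√2, so ⟨+x|ψ⟩ = (2 + 2i) / (√2·√6).
P = |2 + 2i|² / 12 = 8/12.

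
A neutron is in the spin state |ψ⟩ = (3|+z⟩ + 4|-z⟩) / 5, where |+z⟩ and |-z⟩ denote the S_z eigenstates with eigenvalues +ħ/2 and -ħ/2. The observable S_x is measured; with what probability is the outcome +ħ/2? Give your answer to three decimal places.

0.980

|+x⟩ = (|+z⟩ + |-z⟩)/√2, so ⟨+x|ψ⟩ = (7) / (√2·5).
P = |7|² / 50 = 49/50.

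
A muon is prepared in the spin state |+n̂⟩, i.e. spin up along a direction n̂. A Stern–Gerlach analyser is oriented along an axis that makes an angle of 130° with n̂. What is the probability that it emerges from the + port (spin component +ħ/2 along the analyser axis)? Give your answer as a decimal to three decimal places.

0.179

For spin-½, the probability of finding spin-up along an axis at angle θ to the initial spin direction is cos²(θ/2); spin-down is sin²(θ/2).
θ = 130°, so P = cos²(65°) ≈ 0.179.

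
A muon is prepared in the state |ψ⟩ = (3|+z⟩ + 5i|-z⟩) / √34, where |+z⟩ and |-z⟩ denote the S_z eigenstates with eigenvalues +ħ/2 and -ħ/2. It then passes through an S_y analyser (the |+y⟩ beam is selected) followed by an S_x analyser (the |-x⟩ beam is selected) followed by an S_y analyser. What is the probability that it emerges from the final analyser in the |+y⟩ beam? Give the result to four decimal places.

First analyser (S_y): P(|+y⟩) = |⟨+y|ψ⟩|² = 64/68.
After stage 1 the state is |+y⟩; P(|-x⟩) = |⟨-x|+y⟩|² = 1/2.
After stage 2 the state is |-x⟩; P(|+y⟩) = |⟨+y|-x⟩|² = 1/2.
Joint probability = 64/68 × 1/2 × 1/2 = 0.2353.

0.2353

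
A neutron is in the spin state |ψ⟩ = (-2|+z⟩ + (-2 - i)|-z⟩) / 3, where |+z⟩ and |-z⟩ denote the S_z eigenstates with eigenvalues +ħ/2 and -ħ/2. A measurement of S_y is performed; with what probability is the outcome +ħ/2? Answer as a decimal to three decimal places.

|+y⟩ = (|+z⟩ + i|-z⟩)/√2, so ⟨+y|ψ⟩ = (-3 + 2i) / (√2·3).
P = |-3 + 2i|² / 18 = 13/18.

0.722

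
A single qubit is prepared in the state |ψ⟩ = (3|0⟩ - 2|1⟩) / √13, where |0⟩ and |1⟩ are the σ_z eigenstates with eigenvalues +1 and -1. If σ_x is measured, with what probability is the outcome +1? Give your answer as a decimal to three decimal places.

|+x⟩ = (|0⟩ + |1⟩)/√2, so ⟨+x|ψ⟩ = (1) / (√2·√13).
P = |1|² / 26 = 1/26.

0.038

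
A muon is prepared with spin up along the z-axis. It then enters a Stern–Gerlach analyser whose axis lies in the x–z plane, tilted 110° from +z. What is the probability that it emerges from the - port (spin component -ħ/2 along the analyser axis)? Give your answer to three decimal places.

For spin-½, the probability of finding spin-up along an axis at angle θ to the initial spin direction is cos²(θ/2); spin-down is sin²(θ/2).
θ = 110°, so P = sin²(55°) ≈ 0.671.

0.671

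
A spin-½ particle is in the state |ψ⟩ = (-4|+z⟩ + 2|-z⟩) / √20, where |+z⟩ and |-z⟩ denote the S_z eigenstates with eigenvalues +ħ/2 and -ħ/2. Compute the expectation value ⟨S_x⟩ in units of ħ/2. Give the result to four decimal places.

-0.8000

⟨σ_x⟩ = 2 Re(a* b)/(|a|²+|b|²) with a = -4, b = 2.
a* b = -8, so ⟨σ_x⟩ = -16/20.
⟨S_x⟩ = (ħ/2)·⟨σ_x⟩.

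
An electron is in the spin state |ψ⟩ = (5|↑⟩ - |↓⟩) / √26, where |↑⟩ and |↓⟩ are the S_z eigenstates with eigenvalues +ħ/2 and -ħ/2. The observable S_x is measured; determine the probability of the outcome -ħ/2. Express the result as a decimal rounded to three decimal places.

|-x⟩ = (|↑⟩ - |↓⟩)/√2, so ⟨-x|ψ⟩ = (6) / (√2·√26).
P = |6|² / 52 = 36/52.

0.692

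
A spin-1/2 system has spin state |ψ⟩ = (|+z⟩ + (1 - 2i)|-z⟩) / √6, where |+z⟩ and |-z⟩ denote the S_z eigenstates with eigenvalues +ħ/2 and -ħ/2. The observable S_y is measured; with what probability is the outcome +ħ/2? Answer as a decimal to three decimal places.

|+y⟩ = (|+z⟩ + i|-z⟩)/√2, so ⟨+y|ψ⟩ = (-1 - i) / (√2·√6).
P = |-1 - i|² / 12 = 2/12.

0.167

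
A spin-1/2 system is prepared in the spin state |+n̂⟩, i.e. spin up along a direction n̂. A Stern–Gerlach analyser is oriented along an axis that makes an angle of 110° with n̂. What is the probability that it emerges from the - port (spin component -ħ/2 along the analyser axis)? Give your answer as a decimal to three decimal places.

For spin-½, the probability of finding spin-up along an axis at angle θ to the initial spin direction is cos²(θ/2); spin-down is sin²(θ/2).
θ = 110°, so P = sin²(55°) ≈ 0.671.

0.671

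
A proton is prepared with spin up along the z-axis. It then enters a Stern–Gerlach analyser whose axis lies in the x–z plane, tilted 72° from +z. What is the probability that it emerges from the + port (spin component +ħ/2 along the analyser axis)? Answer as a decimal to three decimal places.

0.655

For spin-½, the probability of finding spin-up along an axis at angle θ to the initial spin direction is cos²(θ/2); spin-down is sin²(θ/2).
θ = 72°, so P = cos²(36°) ≈ 0.655.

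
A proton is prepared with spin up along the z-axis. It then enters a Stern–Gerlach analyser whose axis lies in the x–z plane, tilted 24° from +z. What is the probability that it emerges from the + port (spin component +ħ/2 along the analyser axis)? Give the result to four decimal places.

0.9568

For spin-½, the probability of finding spin-up along an axis at angle θ to the initial spin direction is cos²(θ/2); spin-down is sin²(θ/2).
θ = 24°, so P = cos²(12°) ≈ 0.9568.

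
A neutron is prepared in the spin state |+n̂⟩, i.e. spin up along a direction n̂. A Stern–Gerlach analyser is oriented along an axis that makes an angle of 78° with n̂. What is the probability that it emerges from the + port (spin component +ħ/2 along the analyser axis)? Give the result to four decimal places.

0.6040

For spin-½, the probability of finding spin-up along an axis at angle θ to the initial spin direction is cos²(θ/2); spin-down is sin²(θ/2).
θ = 78°, so P = cos²(39°) ≈ 0.6040.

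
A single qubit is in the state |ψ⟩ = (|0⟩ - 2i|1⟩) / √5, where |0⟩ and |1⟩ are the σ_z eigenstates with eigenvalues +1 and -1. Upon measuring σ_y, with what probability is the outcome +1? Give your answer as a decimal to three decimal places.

|+y⟩ = (|0⟩ + i|1⟩)/√2, so ⟨+y|ψ⟩ = (-1) / (√2·√5).
P = |-1|² / 10 = 1/10.

0.100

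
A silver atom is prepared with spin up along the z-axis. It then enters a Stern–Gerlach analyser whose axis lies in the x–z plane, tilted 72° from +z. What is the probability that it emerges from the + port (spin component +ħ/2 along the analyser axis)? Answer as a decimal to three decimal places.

0.655

For spin-½, the probability of finding spin-up along an axis at angle θ to the initial spin direction is cos²(θ/2); spin-down is sin²(θ/2).
θ = 72°, so P = cos²(36°) ≈ 0.655.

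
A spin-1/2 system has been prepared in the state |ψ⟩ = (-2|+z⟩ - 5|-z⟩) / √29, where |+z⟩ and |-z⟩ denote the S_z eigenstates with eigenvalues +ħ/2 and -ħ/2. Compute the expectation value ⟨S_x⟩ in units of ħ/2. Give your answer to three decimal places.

0.690

⟨σ_x⟩ = 2 Re(a* b)/(|a|²+|b|²) with a = -2, b = -5.
a* b = 10, so ⟨σ_x⟩ = 20/29.
⟨S_x⟩ = (ħ/2)·⟨σ_x⟩.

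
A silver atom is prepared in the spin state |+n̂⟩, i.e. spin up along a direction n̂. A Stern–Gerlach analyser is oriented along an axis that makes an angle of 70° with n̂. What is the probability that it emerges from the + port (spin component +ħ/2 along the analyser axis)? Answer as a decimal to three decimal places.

0.671

For spin-½, the probability of finding spin-up along an axis at angle θ to the initial spin direction is cos²(θ/2); spin-down is sin²(θ/2).
θ = 70°, so P = cos²(35°) ≈ 0.671.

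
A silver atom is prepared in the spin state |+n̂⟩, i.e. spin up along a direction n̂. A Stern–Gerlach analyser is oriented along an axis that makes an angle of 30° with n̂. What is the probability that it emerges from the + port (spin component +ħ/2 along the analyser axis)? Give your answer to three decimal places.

For spin-½, the probability of finding spin-up along an axis at angle θ to the initial spin direction is cos²(θ/2); spin-down is sin²(θ/2).
θ = 30°, so P = cos²(15°) ≈ 0.933.

0.933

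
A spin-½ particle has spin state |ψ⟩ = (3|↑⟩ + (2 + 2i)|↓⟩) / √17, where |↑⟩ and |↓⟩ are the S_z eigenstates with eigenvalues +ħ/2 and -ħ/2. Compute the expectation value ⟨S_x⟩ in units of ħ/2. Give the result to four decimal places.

0.7059

⟨σ_x⟩ = 2 Re(a* b)/(|a|²+|b|²) with a = 3, b = (2 + 2i).
a* b = (6 + 6i), so ⟨σ_x⟩ = 12/17.
⟨S_x⟩ = (ħ/2)·⟨σ_x⟩.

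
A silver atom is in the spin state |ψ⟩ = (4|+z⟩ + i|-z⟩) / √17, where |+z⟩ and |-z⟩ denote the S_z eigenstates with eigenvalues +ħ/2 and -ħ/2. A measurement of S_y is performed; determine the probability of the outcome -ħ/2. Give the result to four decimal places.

0.2647

|-y⟩ = (|+z⟩ - i|-z⟩)/√2, so ⟨-y|ψ⟩ = (3) / (√2·√17).
P = |3|² / 34 = 9/34.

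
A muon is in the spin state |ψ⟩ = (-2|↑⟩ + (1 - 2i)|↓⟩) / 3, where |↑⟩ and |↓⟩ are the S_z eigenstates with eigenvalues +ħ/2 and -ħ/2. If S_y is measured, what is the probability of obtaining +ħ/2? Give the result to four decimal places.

|+y⟩ = (|↑⟩ + i|↓⟩)/√2, so ⟨+y|ψ⟩ = (-4 - i) / (√2·3).
P = |-4 - i|² / 18 = 17/18.

0.9444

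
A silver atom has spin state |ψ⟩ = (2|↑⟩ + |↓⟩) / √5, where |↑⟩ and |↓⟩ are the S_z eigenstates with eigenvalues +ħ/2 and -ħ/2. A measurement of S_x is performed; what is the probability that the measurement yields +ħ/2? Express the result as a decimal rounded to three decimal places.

0.900

|+x⟩ = (|↑⟩ + |↓⟩)/√2, so ⟨+x|ψ⟩ = (3) / (√2·√5).
P = |3|² / 10 = 9/10.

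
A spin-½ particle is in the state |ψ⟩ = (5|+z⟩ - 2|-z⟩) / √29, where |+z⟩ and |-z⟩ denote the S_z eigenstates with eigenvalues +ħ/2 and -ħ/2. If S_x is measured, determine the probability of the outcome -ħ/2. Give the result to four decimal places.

|-x⟩ = (|+z⟩ - |-z⟩)/√2, so ⟨-x|ψ⟩ = (7) / (√2·√29).
P = |7|² / 58 = 49/58.

0.8448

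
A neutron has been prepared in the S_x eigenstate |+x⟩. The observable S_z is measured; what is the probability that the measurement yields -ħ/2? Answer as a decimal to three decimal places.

In the S_z basis, |+x⟩ = (|+z⟩ + |-z⟩)/√2 and |-z⟩ = |-z⟩.
|⟨-z|+x⟩|² = 1/2.

0.500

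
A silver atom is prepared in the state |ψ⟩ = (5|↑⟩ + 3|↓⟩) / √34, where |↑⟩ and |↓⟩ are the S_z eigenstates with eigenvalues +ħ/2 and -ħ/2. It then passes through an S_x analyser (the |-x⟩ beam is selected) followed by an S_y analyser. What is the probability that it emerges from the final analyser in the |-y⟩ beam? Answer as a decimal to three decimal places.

First analyser (S_x): P(|-x⟩) = |⟨-x|ψ⟩|² = 4/68.
After stage 1 the state is |-x⟩; P(|-y⟩) = |⟨-y|-x⟩|² = 1/2.
Joint probability = 4/68 × 1/2 = 0.029.

0.029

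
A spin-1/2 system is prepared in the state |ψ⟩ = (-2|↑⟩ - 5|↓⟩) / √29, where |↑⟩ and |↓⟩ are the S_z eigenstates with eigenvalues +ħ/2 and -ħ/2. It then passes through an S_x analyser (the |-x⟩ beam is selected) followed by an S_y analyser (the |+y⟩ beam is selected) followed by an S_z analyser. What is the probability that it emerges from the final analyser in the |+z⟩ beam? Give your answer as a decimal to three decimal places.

0.039

First analyser (S_x): P(|-x⟩) = |⟨-x|ψ⟩|² = 9/58.
After stage 1 the state is |-x⟩; P(|+y⟩) = |⟨+y|-x⟩|² = 1/2.
After stage 2 the state is |+y⟩; P(|+z⟩) = |⟨+z|+y⟩|² = 1/2.
Joint probability = 9/58 × 1/2 × 1/2 = 0.039.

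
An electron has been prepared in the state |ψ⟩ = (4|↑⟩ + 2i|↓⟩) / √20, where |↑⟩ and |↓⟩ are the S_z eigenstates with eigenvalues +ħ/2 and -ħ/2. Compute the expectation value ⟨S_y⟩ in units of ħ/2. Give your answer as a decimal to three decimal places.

⟨σ_y⟩ = 2 Im(a* b)/(|a|²+|b|²) with a = 4, b = 2i.
a* b = 8i, so ⟨σ_y⟩ = 16/20.
⟨S_y⟩ = (ħ/2)·⟨σ_y⟩.

0.800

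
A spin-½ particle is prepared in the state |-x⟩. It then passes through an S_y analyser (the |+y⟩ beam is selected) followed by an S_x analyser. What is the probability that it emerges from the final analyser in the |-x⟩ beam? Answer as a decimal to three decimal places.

First analyser (S_y): from |-x⟩, P(|+y⟩) = 1/2.
After stage 1 the state is |+y⟩; P(|-x⟩) = |⟨-x|+y⟩|² = 1/2.
Joint probability = 1/2 × 1/2 = 0.250.

0.250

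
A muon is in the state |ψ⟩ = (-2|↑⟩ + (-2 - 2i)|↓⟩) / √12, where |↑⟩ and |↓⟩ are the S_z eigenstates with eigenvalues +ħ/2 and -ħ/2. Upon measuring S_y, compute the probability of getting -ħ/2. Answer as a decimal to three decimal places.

|-y⟩ = (|↑⟩ - i|↓⟩)/√2, so ⟨-y|ψ⟩ = (-2i) / (√2·√12).
P = |-2i|² / 24 = 4/24.

0.167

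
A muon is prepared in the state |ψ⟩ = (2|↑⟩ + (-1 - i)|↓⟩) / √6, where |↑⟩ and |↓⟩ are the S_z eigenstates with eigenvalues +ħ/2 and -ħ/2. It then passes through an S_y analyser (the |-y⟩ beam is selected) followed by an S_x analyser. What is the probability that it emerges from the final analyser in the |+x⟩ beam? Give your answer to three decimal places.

0.417

First analyser (S_y): P(|-y⟩) = |⟨-y|ψ⟩|² = 10/12.
After stage 1 the state is |-y⟩; P(|+x⟩) = |⟨+x|-y⟩|² = 1/2.
Joint probability = 10/12 × 1/2 = 0.417.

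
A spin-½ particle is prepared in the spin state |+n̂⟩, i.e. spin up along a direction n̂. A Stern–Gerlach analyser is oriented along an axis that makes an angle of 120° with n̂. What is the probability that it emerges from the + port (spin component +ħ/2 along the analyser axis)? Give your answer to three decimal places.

For spin-½, the probability of finding spin-up along an axis at angle θ to the initial spin direction is cos²(θ/2); spin-down is sin²(θ/2).
θ = 120°, so P = cos²(60°) ≈ 0.250.

0.250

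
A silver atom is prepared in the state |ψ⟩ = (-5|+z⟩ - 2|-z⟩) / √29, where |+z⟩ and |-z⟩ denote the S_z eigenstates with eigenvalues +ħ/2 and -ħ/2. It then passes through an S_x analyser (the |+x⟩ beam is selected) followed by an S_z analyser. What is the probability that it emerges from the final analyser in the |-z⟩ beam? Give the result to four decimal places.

0.4224

First analyser (S_x): P(|+x⟩) = |⟨+x|ψ⟩|² = 49/58.
After stage 1 the state is |+x⟩; P(|-z⟩) = |⟨-z|+x⟩|² = 1/2.
Joint probability = 49/58 × 1/2 = 0.4224.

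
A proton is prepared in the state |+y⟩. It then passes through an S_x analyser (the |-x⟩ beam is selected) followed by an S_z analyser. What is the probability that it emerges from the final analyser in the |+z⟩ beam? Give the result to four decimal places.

0.2500

First analyser (S_x): from |+y⟩, P(|-x⟩) = 1/2.
After stage 1 the state is |-x⟩; P(|+z⟩) = |⟨+z|-x⟩|² = 1/2.
Joint probability = 1/2 × 1/2 = 0.2500.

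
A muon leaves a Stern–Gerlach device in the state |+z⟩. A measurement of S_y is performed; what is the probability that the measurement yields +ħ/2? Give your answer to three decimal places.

In the S_z basis, |+z⟩ = |↑⟩ and |+y⟩ = (|↑⟩ + i|↓⟩)/√2.
|⟨+y|+z⟩|² = 1/2.

0.500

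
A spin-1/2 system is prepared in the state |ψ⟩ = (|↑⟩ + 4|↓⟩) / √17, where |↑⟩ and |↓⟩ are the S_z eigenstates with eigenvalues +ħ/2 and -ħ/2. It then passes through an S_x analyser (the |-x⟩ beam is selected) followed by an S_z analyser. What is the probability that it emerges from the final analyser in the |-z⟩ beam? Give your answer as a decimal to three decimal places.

0.132

First analyser (S_x): P(|-x⟩) = |⟨-x|ψ⟩|² = 9/34.
After stage 1 the state is |-x⟩; P(|-z⟩) = |⟨-z|-x⟩|² = 1/2.
Joint probability = 9/34 × 1/2 = 0.132.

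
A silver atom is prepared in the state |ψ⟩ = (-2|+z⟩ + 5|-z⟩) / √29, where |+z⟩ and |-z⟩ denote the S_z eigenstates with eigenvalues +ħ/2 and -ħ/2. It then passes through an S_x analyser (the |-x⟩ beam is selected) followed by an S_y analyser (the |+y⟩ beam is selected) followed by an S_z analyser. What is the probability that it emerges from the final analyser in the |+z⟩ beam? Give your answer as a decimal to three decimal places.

0.211

First analyser (S_x): P(|-x⟩) = |⟨-x|ψ⟩|² = 49/58.
After stage 1 the state is |-x⟩; P(|+y⟩) = |⟨+y|-x⟩|² = 1/2.
After stage 2 the state is |+y⟩; P(|+z⟩) = |⟨+z|+y⟩|² = 1/2.
Joint probability = 49/58 × 1/2 × 1/2 = 0.211.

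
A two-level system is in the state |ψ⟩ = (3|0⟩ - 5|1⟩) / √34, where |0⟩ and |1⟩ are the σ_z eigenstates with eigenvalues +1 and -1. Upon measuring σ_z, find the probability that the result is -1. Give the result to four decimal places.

The -1 outcome corresponds to |1⟩. Its amplitude in |ψ⟩ is -5/√34.
P = |-5|² / 34 = 25/34.

0.7353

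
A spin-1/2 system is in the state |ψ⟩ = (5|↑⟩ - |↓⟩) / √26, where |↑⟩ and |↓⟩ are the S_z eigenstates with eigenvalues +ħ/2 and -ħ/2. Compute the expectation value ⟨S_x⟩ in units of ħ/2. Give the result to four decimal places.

-0.3846

⟨σ_x⟩ = 2 Re(a* b)/(|a|²+|b|²) with a = 5, b = -1.
a* b = -5, so ⟨σ_x⟩ = -10/26.
⟨S_x⟩ = (ħ/2)·⟨σ_x⟩.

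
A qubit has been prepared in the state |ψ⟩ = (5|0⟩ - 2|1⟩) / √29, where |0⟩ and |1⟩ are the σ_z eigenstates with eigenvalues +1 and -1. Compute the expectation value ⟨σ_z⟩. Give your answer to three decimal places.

0.724

⟨σ_z⟩ = |a|² - |b|² divided by |a|²+|b|², with a, b the |0⟩, |1⟩ amplitudes.
= (25 - 4)/29 = 21/29.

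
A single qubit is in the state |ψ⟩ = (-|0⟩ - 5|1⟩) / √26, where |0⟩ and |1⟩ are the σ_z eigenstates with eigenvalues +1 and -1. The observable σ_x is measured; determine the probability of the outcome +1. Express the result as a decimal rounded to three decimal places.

0.692

|+x⟩ = (|0⟩ + |1⟩)/√2, so ⟨+x|ψ⟩ = (-6) / (√2·√26).
P = |-6|² / 52 = 36/52.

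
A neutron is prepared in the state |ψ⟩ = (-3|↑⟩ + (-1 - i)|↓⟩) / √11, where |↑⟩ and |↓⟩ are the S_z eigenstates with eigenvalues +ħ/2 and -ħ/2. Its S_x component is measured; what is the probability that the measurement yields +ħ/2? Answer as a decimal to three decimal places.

|+x⟩ = (|↑⟩ + |↓⟩)/√2, so ⟨+x|ψ⟩ = (-4 - i) / (√2·√11).
P = |-4 - i|² / 22 = 17/22.

0.773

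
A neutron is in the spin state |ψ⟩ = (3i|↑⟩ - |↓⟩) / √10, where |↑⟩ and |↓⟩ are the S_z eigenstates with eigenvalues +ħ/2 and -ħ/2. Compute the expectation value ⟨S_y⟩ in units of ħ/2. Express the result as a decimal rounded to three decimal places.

⟨σ_y⟩ = 2 Im(a* b)/(|a|²+|b|²) with a = 3i, b = -1.
a* b = 3i, so ⟨σ_y⟩ = 6/10.
⟨S_y⟩ = (ħ/2)·⟨σ_y⟩.

0.600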